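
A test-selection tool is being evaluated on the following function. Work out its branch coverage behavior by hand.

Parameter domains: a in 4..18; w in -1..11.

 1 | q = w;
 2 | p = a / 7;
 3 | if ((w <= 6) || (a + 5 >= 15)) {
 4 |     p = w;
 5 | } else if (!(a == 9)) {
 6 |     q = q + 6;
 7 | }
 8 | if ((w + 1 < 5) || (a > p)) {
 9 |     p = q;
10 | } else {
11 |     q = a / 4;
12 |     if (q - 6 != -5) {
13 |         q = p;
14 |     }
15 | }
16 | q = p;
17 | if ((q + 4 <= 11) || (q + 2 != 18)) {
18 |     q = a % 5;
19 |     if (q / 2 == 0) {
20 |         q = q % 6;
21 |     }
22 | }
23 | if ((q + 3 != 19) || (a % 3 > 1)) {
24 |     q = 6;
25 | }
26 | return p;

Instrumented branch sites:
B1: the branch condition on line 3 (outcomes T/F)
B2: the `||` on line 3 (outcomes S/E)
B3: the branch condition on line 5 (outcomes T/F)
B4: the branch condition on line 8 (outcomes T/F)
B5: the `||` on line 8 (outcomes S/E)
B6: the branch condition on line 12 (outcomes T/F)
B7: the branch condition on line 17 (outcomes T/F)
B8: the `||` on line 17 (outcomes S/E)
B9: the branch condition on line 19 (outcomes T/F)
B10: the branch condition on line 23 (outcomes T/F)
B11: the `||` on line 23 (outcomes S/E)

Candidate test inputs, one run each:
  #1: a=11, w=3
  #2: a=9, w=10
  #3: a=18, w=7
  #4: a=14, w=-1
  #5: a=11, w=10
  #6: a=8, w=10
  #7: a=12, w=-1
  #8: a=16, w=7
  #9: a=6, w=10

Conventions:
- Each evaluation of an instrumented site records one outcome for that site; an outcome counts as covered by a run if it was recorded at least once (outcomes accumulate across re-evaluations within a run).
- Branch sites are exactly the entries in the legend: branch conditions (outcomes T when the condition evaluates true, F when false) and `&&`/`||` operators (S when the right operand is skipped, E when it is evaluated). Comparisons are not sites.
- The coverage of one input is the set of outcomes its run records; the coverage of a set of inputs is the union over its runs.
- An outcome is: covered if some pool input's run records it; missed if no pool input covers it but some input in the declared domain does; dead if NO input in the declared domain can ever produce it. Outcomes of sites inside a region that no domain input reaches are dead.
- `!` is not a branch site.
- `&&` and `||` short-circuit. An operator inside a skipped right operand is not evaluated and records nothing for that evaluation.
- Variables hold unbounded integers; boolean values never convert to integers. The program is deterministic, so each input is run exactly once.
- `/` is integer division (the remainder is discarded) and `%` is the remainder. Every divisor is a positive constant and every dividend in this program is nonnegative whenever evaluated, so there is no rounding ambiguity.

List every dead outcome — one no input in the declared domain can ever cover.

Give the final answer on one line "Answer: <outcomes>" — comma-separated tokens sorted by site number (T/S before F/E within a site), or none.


sweeping the full domain (195 inputs) for each outcome:
  reachable outcomes have witnesses, e.g. B1=T (e.g. a=4, w=-1), B1=F (e.g. a=4, w=7), B2=S (e.g. a=4, w=-1), B2=E (e.g. a=4, w=7)
Answer: none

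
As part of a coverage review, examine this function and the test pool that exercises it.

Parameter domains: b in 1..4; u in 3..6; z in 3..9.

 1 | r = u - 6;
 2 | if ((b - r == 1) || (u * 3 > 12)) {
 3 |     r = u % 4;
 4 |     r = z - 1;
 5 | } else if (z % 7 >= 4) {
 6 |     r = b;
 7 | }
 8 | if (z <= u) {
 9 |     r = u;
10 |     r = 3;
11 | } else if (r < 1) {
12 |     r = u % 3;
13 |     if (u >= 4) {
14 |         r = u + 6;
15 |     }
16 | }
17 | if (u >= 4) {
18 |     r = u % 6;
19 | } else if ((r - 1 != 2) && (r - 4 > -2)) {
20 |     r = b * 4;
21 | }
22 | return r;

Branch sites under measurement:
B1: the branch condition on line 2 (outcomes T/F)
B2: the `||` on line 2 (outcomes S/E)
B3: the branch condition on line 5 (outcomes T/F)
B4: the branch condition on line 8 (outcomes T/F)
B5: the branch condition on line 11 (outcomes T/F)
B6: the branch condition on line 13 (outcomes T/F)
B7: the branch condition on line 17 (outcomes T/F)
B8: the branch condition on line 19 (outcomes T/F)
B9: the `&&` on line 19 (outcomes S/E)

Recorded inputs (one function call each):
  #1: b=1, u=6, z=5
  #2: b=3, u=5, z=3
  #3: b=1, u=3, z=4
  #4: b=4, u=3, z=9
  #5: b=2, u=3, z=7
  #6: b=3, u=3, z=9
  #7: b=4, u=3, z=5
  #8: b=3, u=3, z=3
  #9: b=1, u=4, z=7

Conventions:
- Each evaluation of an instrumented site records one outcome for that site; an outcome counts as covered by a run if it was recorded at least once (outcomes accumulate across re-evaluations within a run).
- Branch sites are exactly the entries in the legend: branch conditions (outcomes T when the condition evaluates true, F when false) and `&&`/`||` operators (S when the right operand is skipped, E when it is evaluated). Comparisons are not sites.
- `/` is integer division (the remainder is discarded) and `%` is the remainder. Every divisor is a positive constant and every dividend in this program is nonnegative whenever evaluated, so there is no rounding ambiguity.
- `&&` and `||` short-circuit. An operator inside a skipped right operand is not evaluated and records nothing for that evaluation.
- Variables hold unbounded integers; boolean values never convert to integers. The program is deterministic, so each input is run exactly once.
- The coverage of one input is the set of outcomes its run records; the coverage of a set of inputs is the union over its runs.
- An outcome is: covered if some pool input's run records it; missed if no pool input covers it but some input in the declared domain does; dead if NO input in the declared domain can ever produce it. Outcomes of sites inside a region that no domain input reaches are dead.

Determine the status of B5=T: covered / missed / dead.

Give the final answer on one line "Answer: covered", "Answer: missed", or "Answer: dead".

B5=T is recorded by pool input(s) 4, 5, 6, 9 -> covered

Answer: covered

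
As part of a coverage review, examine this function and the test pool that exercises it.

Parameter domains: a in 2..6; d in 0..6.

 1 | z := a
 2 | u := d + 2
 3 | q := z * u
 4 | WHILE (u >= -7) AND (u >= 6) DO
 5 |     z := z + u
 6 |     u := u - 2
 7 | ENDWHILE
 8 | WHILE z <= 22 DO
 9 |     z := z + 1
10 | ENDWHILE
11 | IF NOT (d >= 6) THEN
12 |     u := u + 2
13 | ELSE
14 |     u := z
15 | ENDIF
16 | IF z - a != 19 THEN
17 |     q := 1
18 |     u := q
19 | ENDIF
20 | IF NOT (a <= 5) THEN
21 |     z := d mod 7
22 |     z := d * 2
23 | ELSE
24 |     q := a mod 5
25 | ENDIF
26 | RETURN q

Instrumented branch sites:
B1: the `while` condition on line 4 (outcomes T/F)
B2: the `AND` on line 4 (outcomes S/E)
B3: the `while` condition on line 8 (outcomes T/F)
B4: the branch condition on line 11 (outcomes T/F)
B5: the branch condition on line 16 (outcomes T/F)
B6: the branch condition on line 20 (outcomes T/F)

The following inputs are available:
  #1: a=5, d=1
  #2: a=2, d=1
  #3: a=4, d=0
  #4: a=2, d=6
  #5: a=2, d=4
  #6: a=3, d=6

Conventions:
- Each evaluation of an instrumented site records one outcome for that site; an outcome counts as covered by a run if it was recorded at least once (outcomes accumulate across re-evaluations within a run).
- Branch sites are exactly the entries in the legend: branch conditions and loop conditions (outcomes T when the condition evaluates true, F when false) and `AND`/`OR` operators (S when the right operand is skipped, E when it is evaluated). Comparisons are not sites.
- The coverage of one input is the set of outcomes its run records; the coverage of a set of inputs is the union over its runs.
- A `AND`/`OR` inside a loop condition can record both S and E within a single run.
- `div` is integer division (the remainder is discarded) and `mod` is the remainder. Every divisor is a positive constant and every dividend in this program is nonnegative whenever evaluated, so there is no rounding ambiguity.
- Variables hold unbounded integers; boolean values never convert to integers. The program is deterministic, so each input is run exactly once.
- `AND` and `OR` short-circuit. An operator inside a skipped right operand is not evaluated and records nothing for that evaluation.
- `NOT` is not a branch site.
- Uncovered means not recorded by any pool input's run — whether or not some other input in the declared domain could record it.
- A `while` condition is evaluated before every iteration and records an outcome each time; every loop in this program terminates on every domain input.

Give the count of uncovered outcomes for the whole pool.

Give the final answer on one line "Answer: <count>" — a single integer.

input #1 (a=5, d=1): events B2->E, B1->F, B3->T, B3->T, B3->T, B3->T, B3->T, B3->T, B3->T, B3->T, B3->T, B3->T, B3->T, B3->T, ...; covers B1=F, B2=E, B3=T, B3=F, B4=T, B5=T, B6=F
input #2 (a=2, d=1): events B2->E, B1->F, B3->T, B3->T, B3->T, B3->T, B3->T, B3->T, B3->T, B3->T, B3->T, B3->T, B3->T, B3->T, ...; covers B1=F, B2=E, B3=T, B3=F, B4=T, B5=T, B6=F
input #3 (a=4, d=0): events B2->E, B1->F, B3->T, B3->T, B3->T, B3->T, B3->T, B3->T, B3->T, B3->T, B3->T, B3->T, B3->T, B3->T, ...; covers B1=F, B2=E, B3=T, B3=F, B4=T, B5=F, B6=F
input #4 (a=2, d=6): events B2->E, B1->T, B2->E, B1->T, B2->E, B1->F, B3->T, B3->T, B3->T, B3->T, B3->T, B3->T, B3->T, B3->F, ...; covers B1=T, B1=F, B2=E, B3=T, B3=F, B4=F, B5=T, B6=F
input #5 (a=2, d=4): events B2->E, B1->T, B2->E, B1->F, B3->T, B3->T, B3->T, B3->T, B3->T, B3->T, B3->T, B3->T, B3->T, B3->T, ...; covers B1=T, B1=F, B2=E, B3=T, B3=F, B4=T, B5=T, B6=F
input #6 (a=3, d=6): events B2->E, B1->T, B2->E, B1->T, B2->E, B1->F, B3->T, B3->T, B3->T, B3->T, B3->T, B3->T, B3->F, B4->F, ...; covers B1=T, B1=F, B2=E, B3=T, B3=F, B4=F, B5=T, B6=F
union over the pool: B1=T, B1=F, B2=E, B3=T, B3=F, B4=T, B4=F, B5=T, B5=F, B6=F
uncovered (2 of 12): B2=S, B6=T

Answer: 2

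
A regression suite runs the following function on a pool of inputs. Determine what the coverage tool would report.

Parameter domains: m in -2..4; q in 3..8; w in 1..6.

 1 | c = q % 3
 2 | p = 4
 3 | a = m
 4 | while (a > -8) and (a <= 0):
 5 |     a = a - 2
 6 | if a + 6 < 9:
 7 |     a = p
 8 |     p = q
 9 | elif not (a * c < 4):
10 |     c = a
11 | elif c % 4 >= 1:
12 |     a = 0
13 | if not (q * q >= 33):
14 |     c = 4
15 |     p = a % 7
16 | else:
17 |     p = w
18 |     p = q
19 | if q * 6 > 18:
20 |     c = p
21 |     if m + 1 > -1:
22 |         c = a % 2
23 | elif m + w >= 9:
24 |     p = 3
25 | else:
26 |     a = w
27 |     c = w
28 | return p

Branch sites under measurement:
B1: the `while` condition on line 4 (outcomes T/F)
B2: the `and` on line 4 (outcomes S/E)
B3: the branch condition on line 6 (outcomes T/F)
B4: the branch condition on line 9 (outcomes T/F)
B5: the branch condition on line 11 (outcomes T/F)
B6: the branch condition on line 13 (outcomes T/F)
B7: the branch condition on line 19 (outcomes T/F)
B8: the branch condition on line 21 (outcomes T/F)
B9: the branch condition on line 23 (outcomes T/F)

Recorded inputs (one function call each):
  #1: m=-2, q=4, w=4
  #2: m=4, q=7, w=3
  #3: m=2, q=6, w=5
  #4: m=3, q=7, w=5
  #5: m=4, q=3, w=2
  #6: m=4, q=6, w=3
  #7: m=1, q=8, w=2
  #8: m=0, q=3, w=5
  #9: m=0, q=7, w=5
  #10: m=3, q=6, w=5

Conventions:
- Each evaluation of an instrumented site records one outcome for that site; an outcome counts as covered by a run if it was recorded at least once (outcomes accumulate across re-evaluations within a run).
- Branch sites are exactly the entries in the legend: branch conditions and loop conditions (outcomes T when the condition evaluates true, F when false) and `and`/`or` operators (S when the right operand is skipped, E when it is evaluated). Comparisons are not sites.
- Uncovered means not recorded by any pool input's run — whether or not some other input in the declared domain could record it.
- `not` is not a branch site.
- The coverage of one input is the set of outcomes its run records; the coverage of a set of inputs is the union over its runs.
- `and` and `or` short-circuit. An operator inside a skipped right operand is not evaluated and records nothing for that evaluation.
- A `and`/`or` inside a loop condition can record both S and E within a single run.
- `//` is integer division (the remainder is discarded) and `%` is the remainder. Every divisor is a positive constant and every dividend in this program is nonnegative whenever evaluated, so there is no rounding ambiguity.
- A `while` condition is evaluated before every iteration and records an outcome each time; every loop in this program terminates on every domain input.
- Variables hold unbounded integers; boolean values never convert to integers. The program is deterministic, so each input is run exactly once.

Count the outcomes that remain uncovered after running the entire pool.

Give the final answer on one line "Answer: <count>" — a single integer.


run #1 (m=-2, q=4, w=4) runs B2->E, B1->T, B2->E, B1->T, B2->E, B1->T, B2->S, B1->F, B3->T, B6->T, B7->T, B8->F; records B1=T, B1=F, B2=S, B2=E, B3=T, B6=T, B7=T, B8=F
run #2 (m=4, q=7, w=3) runs B2->E, B1->F, B3->F, B4->T, B6->F, B7->T, B8->T; records B1=F, B2=E, B3=F, B4=T, B6=F, B7=T, B8=T
run #3 (m=2, q=6, w=5) runs B2->E, B1->F, B3->T, B6->F, B7->T, B8->T; records B1=F, B2=E, B3=T, B6=F, B7=T, B8=T
run #4 (m=3, q=7, w=5) runs B2->E, B1->F, B3->F, B4->F, B5->T, B6->F, B7->T, B8->T; records B1=F, B2=E, B3=F, B4=F, B5=T, B6=F, B7=T, B8=T
run #5 (m=4, q=3, w=2) runs B2->E, B1->F, B3->F, B4->F, B5->F, B6->T, B7->F, B9->F; records B1=F, B2=E, B3=F, B4=F, B5=F, B6=T, B7=F, B9=F
run #6 (m=4, q=6, w=3) runs B2->E, B1->F, B3->F, B4->F, B5->F, B6->F, B7->T, B8->T; records B1=F, B2=E, B3=F, B4=F, B5=F, B6=F, B7=T, B8=T
run #7 (m=1, q=8, w=2) runs B2->E, B1->F, B3->T, B6->F, B7->T, B8->T; records B1=F, B2=E, B3=T, B6=F, B7=T, B8=T
run #8 (m=0, q=3, w=5) runs B2->E, B1->T, B2->E, B1->T, B2->E, B1->T, B2->E, B1->T, B2->S, B1->F, B3->T, B6->T, B7->F, B9->F; records B1=T, B1=F, B2=S, B2=E, B3=T, B6=T, B7=F, B9=F
run #9 (m=0, q=7, w=5) runs B2->E, B1->T, B2->E, B1->T, B2->E, B1->T, B2->E, B1->T, B2->S, B1->F, B3->T, B6->F, B7->T, B8->T; records B1=T, B1=F, B2=S, B2=E, B3=T, B6=F, B7=T, B8=T
run #10 (m=3, q=6, w=5) runs B2->E, B1->F, B3->F, B4->F, B5->F, B6->F, B7->T, B8->T; records B1=F, B2=E, B3=F, B4=F, B5=F, B6=F, B7=T, B8=T
union over the pool: B1=T, B1=F, B2=S, B2=E, B3=T, B3=F, B4=T, B4=F, B5=T, B5=F, B6=T, B6=F, B7=T, B7=F, B8=T, B8=F, B9=F
uncovered (1 of 18): B9=T
Answer: 1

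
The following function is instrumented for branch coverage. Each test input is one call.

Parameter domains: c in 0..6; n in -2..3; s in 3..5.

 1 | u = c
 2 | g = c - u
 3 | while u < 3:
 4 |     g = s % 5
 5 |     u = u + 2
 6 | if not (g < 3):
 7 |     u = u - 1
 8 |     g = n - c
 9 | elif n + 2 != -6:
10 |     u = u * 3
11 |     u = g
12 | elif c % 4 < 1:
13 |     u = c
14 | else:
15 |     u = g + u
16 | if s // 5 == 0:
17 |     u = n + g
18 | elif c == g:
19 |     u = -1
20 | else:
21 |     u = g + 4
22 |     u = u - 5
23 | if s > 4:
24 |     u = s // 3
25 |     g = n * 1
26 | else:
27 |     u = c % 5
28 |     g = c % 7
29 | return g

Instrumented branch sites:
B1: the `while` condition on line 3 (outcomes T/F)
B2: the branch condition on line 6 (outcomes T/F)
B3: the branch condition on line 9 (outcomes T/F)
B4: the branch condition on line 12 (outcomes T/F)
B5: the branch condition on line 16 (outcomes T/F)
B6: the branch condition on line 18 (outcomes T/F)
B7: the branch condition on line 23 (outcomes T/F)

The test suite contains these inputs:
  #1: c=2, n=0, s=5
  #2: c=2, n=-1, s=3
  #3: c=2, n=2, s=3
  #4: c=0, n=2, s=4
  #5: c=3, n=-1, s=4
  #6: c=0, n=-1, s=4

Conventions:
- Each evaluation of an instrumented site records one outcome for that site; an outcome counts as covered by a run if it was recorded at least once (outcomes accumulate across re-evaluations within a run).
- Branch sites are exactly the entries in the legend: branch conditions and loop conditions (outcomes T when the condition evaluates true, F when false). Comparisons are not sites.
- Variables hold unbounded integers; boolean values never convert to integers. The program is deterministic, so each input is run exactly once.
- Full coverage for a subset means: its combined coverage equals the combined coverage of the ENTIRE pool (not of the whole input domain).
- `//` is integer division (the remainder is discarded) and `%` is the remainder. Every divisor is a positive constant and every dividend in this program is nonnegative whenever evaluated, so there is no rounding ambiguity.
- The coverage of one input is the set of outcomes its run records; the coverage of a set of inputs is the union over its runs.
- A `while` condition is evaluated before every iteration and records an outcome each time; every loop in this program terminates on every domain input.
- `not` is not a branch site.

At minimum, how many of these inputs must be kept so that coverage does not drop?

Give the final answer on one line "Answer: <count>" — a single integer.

input #1 (c=2, n=0, s=5): events B1->T, B1->F, B2->F, B3->T, B5->F, B6->F, B7->T; covers B1=T, B1=F, B2=F, B3=T, B5=F, B6=F, B7=T
input #2 (c=2, n=-1, s=3): events B1->T, B1->F, B2->T, B5->T, B7->F; covers B1=T, B1=F, B2=T, B5=T, B7=F
input #3 (c=2, n=2, s=3): events B1->T, B1->F, B2->T, B5->T, B7->F; covers B1=T, B1=F, B2=T, B5=T, B7=F
input #4 (c=0, n=2, s=4): events B1->T, B1->T, B1->F, B2->T, B5->T, B7->F; covers B1=T, B1=F, B2=T, B5=T, B7=F
input #5 (c=3, n=-1, s=4): events B1->F, B2->F, B3->T, B5->T, B7->F; covers B1=F, B2=F, B3=T, B5=T, B7=F
input #6 (c=0, n=-1, s=4): events B1->T, B1->T, B1->F, B2->T, B5->T, B7->F; covers B1=T, B1=F, B2=T, B5=T, B7=F
pool-wide coverage (10 outcomes): B1=T, B1=F, B2=T, B2=F, B3=T, B5=T, B5=F, B6=F, B7=T, B7=F
size 1 is not enough: best union over all size-1 subsets is 7/10
inputs {1, 2} (size 2) cover everything; no size-2 subset with a lexicographically smaller index list covers all 10

Answer: 2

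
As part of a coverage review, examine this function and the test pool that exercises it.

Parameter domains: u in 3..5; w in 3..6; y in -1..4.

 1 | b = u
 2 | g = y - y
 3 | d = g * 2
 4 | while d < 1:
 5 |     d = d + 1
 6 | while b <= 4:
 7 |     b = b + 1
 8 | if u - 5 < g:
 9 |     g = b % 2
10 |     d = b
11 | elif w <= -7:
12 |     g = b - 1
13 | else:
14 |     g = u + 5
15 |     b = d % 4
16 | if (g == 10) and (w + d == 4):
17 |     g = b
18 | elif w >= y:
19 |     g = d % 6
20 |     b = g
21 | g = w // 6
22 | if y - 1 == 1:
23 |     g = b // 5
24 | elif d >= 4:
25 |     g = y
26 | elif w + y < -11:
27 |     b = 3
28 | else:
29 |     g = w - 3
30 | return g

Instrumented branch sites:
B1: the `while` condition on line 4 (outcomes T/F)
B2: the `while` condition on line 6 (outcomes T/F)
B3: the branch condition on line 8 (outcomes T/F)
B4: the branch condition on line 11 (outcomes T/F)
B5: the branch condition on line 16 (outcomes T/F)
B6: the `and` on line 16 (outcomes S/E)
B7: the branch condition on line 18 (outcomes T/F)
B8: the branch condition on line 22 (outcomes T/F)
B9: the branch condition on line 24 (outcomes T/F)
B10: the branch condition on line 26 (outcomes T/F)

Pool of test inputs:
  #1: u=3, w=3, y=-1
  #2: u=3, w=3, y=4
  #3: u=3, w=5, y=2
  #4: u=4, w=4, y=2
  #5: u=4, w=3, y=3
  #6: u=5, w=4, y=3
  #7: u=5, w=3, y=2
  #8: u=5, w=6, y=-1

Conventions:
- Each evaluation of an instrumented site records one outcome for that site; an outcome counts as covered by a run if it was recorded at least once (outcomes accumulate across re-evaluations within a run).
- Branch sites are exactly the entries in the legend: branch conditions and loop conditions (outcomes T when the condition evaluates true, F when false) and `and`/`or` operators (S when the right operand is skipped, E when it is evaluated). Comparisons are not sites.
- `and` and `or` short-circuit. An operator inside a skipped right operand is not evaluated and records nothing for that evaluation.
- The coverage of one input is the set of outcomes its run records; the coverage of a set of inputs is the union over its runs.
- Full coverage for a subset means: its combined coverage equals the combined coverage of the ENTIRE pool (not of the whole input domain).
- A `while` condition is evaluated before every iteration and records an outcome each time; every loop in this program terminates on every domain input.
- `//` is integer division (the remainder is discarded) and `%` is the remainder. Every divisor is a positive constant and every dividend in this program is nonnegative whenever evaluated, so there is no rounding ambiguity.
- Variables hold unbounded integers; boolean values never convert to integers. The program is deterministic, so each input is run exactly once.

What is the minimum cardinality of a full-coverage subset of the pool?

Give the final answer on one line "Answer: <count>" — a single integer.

input #1, u=3, w=3, y=-1: events B1->T, B1->F, B2->T, B2->T, B2->F, B3->T, B6->S, B5->F, B7->T, B8->F, B9->T; outcomes B1=T, B1=F, B2=T, B2=F, B3=T, B5=F, B6=S, B7=T, B8=F, B9=T
input #2, u=3, w=3, y=4: events B1->T, B1->F, B2->T, B2->T, B2->F, B3->T, B6->S, B5->F, B7->F, B8->F, B9->T; outcomes B1=T, B1=F, B2=T, B2=F, B3=T, B5=F, B6=S, B7=F, B8=F, B9=T
input #3, u=3, w=5, y=2: events B1->T, B1->F, B2->T, B2->T, B2->F, B3->T, B6->S, B5->F, B7->T, B8->T; outcomes B1=T, B1=F, B2=T, B2=F, B3=T, B5=F, B6=S, B7=T, B8=T
input #4, u=4, w=4, y=2: events B1->T, B1->F, B2->T, B2->F, B3->T, B6->S, B5->F, B7->T, B8->T; outcomes B1=T, B1=F, B2=T, B2=F, B3=T, B5=F, B6=S, B7=T, B8=T
input #5, u=4, w=3, y=3: events B1->T, B1->F, B2->T, B2->F, B3->T, B6->S, B5->F, B7->T, B8->F, B9->T; outcomes B1=T, B1=F, B2=T, B2=F, B3=T, B5=F, B6=S, B7=T, B8=F, B9=T
input #6, u=5, w=4, y=3: events B1->T, B1->F, B2->F, B3->F, B4->F, B6->E, B5->F, B7->T, B8->F, B9->F, B10->F; outcomes B1=T, B1=F, B2=F, B3=F, B4=F, B5=F, B6=E, B7=T, B8=F, B9=F, B10=F
input #7, u=5, w=3, y=2: events B1->T, B1->F, B2->F, B3->F, B4->F, B6->E, B5->T, B8->T; outcomes B1=T, B1=F, B2=F, B3=F, B4=F, B5=T, B6=E, B8=T
input #8, u=5, w=6, y=-1: events B1->T, B1->F, B2->F, B3->F, B4->F, B6->E, B5->F, B7->T, B8->F, B9->F, B10->F; outcomes B1=T, B1=F, B2=F, B3=F, B4=F, B5=F, B6=E, B7=T, B8=F, B9=F, B10=F
pool-wide coverage (18 outcomes): B1=T, B1=F, B2=T, B2=F, B3=T, B3=F, B4=F, B5=T, B5=F, B6=S, B6=E, B7=T, B7=F, B8=T, B8=F, B9=T, B9=F, B10=F
no size-1 subset reaches all 18 outcomes (best union: 11/18)
no size-2 subset reaches all 18 outcomes (best union: 16/18)
inputs {2, 6, 7} (size 3) cover everything; no size-3 subset with a lexicographically smaller index list covers all 18

Answer: 3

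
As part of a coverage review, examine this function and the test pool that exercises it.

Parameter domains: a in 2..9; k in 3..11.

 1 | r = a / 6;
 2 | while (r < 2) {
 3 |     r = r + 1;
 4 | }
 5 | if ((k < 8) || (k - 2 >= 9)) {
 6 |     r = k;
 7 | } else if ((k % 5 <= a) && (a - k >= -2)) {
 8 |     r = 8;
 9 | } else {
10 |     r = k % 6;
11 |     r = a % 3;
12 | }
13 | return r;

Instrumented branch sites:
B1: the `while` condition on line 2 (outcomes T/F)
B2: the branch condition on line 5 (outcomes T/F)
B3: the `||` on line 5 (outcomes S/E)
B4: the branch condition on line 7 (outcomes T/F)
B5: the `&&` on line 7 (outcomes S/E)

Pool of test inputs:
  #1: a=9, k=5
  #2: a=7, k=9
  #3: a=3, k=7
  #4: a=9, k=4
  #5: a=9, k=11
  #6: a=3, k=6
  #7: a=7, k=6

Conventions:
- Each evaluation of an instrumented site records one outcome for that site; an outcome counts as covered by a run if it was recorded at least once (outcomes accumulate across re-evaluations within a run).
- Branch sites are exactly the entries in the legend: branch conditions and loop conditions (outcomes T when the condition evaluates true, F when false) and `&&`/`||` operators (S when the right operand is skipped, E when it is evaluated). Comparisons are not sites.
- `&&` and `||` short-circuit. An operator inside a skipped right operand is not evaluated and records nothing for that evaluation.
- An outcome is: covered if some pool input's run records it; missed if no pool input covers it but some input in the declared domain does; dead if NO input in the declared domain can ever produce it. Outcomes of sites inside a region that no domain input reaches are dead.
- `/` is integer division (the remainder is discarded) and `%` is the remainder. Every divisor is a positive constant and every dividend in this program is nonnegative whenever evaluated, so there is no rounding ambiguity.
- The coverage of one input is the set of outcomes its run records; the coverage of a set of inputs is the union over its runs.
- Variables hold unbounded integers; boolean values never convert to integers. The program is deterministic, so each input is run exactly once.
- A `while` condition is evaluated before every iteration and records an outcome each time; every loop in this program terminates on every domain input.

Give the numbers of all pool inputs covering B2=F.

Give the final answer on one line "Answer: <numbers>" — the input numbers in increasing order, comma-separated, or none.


input #1 (a=9, k=5): never hits B2=F
input #2 (a=7, k=9): hits B2=F
input #3 (a=3, k=7): never hits B2=F
input #4 (a=9, k=4): never hits B2=F
input #5 (a=9, k=11): never hits B2=F
input #6 (a=3, k=6): never hits B2=F
input #7 (a=7, k=6): never hits B2=F
Answer: 2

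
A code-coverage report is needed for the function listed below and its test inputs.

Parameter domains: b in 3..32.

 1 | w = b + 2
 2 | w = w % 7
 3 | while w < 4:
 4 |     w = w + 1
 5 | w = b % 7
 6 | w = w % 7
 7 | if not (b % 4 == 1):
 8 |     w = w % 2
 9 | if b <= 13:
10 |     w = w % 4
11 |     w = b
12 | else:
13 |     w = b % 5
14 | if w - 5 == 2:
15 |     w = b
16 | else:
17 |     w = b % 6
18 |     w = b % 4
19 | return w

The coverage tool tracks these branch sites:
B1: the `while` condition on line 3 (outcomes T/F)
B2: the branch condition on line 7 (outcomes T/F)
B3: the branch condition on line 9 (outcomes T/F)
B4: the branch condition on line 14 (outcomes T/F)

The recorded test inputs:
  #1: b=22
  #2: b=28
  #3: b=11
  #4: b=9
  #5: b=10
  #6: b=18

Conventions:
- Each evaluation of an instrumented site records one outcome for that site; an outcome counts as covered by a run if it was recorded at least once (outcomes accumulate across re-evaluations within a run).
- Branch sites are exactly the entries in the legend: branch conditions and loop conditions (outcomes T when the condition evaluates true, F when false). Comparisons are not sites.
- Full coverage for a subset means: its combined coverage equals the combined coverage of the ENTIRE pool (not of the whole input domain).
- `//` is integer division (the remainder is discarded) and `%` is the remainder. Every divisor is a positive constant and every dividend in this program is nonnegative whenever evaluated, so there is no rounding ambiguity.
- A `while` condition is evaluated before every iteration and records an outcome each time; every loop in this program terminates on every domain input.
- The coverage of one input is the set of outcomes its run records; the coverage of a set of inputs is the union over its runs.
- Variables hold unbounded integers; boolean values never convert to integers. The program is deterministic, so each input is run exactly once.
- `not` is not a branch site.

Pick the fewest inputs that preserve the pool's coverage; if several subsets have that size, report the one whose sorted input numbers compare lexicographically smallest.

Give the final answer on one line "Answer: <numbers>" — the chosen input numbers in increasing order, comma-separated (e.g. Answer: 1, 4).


input #1, b=22: events B1->T, B1->F, B2->T, B3->F, B4->F; outcomes B1=T, B1=F, B2=T, B3=F, B4=F
input #2, b=28: events B1->T, B1->T, B1->F, B2->T, B3->F, B4->F; outcomes B1=T, B1=F, B2=T, B3=F, B4=F
input #3, b=11: events B1->F, B2->T, B3->T, B4->F; outcomes B1=F, B2=T, B3=T, B4=F
input #4, b=9: events B1->F, B2->F, B3->T, B4->F; outcomes B1=F, B2=F, B3=T, B4=F
input #5, b=10: events B1->F, B2->T, B3->T, B4->F; outcomes B1=F, B2=T, B3=T, B4=F
input #6, b=18: events B1->F, B2->T, B3->F, B4->F; outcomes B1=F, B2=T, B3=F, B4=F
the full pool covers 7 outcomes: B1=T, B1=F, B2=T, B2=F, B3=T, B3=F, B4=F
size 1 is not enough: best union over all size-1 subsets is 5/7
size 2: inputs {1, 4} cover all 7 outcomes, and no lexicographically smaller subset of this size does
Answer: 1, 4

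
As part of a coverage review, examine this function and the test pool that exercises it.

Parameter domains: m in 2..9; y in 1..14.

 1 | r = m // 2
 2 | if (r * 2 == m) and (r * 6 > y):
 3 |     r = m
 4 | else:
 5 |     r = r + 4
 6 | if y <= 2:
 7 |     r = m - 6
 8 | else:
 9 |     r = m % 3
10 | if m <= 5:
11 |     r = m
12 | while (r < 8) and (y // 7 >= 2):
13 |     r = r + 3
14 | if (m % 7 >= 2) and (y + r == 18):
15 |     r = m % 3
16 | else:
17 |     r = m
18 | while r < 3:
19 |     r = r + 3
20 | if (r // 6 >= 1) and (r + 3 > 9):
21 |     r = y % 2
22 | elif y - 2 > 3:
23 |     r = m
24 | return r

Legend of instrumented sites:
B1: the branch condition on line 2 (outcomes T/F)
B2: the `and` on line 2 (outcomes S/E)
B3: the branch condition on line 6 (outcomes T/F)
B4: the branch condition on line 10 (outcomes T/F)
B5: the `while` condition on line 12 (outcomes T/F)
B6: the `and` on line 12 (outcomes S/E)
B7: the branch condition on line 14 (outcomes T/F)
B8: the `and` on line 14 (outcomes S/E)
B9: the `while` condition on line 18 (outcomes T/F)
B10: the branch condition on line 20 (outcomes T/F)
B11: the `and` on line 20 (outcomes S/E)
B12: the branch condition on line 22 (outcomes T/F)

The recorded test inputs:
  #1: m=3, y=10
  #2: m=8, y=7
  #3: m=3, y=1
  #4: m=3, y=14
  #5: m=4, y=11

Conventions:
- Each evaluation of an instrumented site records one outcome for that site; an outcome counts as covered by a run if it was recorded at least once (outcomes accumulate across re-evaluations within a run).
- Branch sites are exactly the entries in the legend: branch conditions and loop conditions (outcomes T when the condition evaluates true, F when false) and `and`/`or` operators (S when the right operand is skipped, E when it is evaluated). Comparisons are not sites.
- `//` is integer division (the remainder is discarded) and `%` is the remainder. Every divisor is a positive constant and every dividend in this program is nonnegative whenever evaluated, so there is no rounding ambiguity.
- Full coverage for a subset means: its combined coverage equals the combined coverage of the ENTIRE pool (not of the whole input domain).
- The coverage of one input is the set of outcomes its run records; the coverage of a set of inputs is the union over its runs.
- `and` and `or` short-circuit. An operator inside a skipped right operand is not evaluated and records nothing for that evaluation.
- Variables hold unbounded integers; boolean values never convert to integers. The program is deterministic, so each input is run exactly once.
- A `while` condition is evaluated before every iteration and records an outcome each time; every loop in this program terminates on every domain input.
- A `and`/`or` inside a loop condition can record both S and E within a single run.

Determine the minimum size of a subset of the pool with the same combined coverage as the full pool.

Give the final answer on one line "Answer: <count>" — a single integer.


#1 (m=3, y=10) -> B2->S, B1->F, B3->F, B4->T, B6->E, B5->F, B8->E, B7->F, B9->F, B11->S, B10->F, B12->T; covered: B1=F, B2=S, B3=F, B4=T, B5=F, B6=E, B7=F, B8=E, B9=F, B10=F, B11=S, B12=T
#2 (m=8, y=7) -> B2->E, B1->T, B3->F, B4->F, B6->E, B5->F, B8->S, B7->F, B9->F, B11->E, B10->T; covered: B1=T, B2=E, B3=F, B4=F, B5=F, B6=E, B7=F, B8=S, B9=F, B10=T, B11=E
#3 (m=3, y=1) -> B2->S, B1->F, B3->T, B4->T, B6->E, B5->F, B8->E, B7->F, B9->F, B11->S, B10->F, B12->F; covered: B1=F, B2=S, B3=T, B4=T, B5=F, B6=E, B7=F, B8=E, B9=F, B10=F, B11=S, B12=F
#4 (m=3, y=14) -> B2->S, B1->F, B3->F, B4->T, B6->E, B5->T, B6->E, B5->T, B6->S, B5->F, B8->E, B7->F, B9->F, B11->S, ...; covered: B1=F, B2=S, B3=F, B4=T, B5=T, B5=F, B6=S, B6=E, B7=F, B8=E, B9=F, B10=F, B11=S, B12=T
#5 (m=4, y=11) -> B2->E, B1->T, B3->F, B4->T, B6->E, B5->F, B8->E, B7->F, B9->F, B11->S, B10->F, B12->T; covered: B1=T, B2=E, B3=F, B4=T, B5=F, B6=E, B7=F, B8=E, B9=F, B10=F, B11=S, B12=T
union over all inputs: B1=T, B1=F, B2=S, B2=E, B3=T, B3=F, B4=T, B4=F, B5=T, B5=F, B6=S, B6=E, B7=F, B8=S, B8=E, B9=F, B10=T, B10=F, B11=S, B11=E, B12=T, B12=F (22 outcomes)
every size-1 subset falls short of the 22 outcomes (best: 14/22)
every size-2 subset falls short of the 22 outcomes (best: 20/22)
the canonical winner is {2, 3, 4}: size 3, full 22-outcome coverage, earliest index list among size-3 covers
Answer: 3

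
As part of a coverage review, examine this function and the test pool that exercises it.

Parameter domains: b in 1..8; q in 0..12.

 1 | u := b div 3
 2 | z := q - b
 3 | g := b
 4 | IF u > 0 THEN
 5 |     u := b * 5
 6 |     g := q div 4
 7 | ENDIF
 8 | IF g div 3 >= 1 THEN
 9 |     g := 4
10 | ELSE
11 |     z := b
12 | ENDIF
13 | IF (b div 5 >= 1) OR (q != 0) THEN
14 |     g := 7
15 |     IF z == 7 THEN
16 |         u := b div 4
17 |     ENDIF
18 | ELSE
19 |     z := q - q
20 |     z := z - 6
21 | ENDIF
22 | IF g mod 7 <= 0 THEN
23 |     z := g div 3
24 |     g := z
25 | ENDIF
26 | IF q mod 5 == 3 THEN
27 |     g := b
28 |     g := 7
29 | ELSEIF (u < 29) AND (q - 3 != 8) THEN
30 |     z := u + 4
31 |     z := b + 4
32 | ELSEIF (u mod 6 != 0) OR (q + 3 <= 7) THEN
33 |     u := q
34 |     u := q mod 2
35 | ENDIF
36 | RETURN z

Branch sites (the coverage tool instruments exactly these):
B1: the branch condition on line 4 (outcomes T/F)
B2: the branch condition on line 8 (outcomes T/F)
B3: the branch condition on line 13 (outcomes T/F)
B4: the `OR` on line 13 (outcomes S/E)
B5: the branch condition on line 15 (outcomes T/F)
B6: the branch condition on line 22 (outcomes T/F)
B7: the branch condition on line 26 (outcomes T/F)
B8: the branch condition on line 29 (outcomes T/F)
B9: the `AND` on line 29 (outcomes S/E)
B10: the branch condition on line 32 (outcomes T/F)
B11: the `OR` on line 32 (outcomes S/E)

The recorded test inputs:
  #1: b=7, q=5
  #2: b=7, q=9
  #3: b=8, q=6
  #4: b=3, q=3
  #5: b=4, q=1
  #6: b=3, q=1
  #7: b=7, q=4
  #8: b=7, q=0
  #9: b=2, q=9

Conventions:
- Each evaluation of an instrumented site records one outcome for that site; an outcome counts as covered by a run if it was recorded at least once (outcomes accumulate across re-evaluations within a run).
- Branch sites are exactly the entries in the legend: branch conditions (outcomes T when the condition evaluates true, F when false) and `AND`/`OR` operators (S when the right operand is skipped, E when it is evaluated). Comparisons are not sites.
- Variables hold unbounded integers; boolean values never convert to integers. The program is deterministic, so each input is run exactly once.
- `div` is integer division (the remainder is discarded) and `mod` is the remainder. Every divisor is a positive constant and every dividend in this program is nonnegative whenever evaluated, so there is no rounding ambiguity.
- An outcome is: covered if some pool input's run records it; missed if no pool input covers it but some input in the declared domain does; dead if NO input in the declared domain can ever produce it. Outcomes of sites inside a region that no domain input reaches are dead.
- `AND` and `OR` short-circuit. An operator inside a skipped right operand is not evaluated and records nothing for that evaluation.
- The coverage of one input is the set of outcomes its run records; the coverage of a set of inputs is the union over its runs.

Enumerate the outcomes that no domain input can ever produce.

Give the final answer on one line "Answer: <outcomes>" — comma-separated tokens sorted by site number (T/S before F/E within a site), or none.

exhaustive pass over the 104-input domain:
  reachable outcomes have witnesses, e.g. B1=T (e.g. b=3, q=0), B1=F (e.g. b=1, q=0), B2=T (e.g. b=3, q=12), B2=F (e.g. b=1, q=0)

Answer: none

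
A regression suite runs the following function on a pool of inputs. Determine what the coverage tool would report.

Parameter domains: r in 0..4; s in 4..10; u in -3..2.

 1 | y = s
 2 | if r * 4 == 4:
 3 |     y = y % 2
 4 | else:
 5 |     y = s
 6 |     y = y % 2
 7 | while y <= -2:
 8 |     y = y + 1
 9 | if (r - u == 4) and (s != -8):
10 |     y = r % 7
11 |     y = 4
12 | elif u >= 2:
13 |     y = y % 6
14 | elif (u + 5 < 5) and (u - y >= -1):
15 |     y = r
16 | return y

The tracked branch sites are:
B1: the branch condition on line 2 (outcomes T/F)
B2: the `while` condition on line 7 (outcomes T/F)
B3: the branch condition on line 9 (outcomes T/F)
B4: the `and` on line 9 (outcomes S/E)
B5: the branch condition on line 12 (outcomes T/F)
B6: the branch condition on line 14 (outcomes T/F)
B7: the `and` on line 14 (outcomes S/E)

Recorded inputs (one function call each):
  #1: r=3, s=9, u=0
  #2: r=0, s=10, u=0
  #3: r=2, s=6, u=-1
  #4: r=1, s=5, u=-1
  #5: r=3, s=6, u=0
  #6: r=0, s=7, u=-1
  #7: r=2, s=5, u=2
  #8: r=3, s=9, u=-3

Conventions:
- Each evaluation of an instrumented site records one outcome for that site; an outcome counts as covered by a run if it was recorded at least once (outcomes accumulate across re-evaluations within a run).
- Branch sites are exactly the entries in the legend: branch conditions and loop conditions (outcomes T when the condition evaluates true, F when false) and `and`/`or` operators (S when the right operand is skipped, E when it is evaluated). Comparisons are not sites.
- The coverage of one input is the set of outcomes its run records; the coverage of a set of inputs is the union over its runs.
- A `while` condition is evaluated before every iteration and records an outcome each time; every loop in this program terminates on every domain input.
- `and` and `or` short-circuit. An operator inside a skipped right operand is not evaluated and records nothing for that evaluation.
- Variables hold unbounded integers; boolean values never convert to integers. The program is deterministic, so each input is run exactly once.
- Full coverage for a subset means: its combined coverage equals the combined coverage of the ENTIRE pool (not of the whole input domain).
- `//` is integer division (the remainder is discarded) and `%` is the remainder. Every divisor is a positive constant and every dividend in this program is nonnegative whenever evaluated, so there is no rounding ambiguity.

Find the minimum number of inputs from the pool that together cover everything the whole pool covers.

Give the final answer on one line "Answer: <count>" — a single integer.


input #1 (r=3, s=9, u=0): events B1->F, B2->F, B4->S, B3->F, B5->F, B7->S, B6->F; covers B1=F, B2=F, B3=F, B4=S, B5=F, B6=F, B7=S
input #2 (r=0, s=10, u=0): events B1->F, B2->F, B4->S, B3->F, B5->F, B7->S, B6->F; covers B1=F, B2=F, B3=F, B4=S, B5=F, B6=F, B7=S
input #3 (r=2, s=6, u=-1): events B1->F, B2->F, B4->S, B3->F, B5->F, B7->E, B6->T; covers B1=F, B2=F, B3=F, B4=S, B5=F, B6=T, B7=E
input #4 (r=1, s=5, u=-1): events B1->T, B2->F, B4->S, B3->F, B5->F, B7->E, B6->F; covers B1=T, B2=F, B3=F, B4=S, B5=F, B6=F, B7=E
input #5 (r=3, s=6, u=0): events B1->F, B2->F, B4->S, B3->F, B5->F, B7->S, B6->F; covers B1=F, B2=F, B3=F, B4=S, B5=F, B6=F, B7=S
input #6 (r=0, s=7, u=-1): events B1->F, B2->F, B4->S, B3->F, B5->F, B7->E, B6->F; covers B1=F, B2=F, B3=F, B4=S, B5=F, B6=F, B7=E
input #7 (r=2, s=5, u=2): events B1->F, B2->F, B4->S, B3->F, B5->T; covers B1=F, B2=F, B3=F, B4=S, B5=T
input #8 (r=3, s=9, u=-3): events B1->F, B2->F, B4->S, B3->F, B5->F, B7->E, B6->F; covers B1=F, B2=F, B3=F, B4=S, B5=F, B6=F, B7=E
together the pool reaches 11 outcomes: B1=T, B1=F, B2=F, B3=F, B4=S, B5=T, B5=F, B6=T, B6=F, B7=S, B7=E
checked all size-1 subsets: none covers 11 outcomes (max 7/11)
checked all size-2 subsets: none covers 11 outcomes (max 9/11)
checked all size-3 subsets: none covers 11 outcomes (max 10/11)
inputs {1, 3, 4, 7} (size 4) cover everything; no size-4 subset with a lexicographically smaller index list covers all 11
Answer: 4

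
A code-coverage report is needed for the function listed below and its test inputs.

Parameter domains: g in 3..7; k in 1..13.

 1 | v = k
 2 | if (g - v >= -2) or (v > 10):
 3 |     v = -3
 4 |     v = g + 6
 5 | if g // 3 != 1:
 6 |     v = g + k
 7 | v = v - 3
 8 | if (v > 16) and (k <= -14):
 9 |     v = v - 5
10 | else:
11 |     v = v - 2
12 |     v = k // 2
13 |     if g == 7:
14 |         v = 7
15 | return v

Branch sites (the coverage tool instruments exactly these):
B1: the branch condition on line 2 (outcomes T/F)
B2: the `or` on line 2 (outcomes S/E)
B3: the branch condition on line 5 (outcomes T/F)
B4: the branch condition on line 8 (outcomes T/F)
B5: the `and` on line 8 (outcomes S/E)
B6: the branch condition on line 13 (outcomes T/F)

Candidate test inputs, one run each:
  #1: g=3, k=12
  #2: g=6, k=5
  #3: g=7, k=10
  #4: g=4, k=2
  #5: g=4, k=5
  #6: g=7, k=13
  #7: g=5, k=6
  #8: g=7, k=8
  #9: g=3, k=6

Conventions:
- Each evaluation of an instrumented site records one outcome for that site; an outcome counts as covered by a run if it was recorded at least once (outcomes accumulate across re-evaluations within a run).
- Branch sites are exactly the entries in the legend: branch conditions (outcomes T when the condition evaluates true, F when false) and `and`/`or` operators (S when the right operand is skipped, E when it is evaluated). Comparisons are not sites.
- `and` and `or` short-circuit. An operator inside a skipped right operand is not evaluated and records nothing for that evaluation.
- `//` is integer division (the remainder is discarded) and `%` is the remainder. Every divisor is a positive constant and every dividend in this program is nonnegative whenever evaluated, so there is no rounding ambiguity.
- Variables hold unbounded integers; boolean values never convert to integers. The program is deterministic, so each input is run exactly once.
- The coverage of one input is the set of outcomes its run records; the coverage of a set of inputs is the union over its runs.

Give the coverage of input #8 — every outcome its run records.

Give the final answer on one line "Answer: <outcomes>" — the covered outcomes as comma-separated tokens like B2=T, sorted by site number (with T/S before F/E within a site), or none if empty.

Tracing the run of input #8 (g=7, k=8):
  B2->S, B1->T, B3->T, B5->S, B4->F, B6->T
distinct outcomes covered: B1=T, B2=S, B3=T, B4=F, B5=S, B6=T

Answer: B1=T, B2=S, B3=T, B4=F, B5=S, B6=T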